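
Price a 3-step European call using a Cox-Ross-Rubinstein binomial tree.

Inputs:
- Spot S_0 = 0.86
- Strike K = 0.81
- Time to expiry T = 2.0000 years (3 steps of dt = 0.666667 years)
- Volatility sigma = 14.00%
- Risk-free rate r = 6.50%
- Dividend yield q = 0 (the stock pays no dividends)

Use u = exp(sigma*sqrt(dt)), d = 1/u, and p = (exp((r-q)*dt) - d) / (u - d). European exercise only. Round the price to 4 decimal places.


Answer: Price = V(0,0) = 0.1638

Derivation:
dt = T/N = 0.666667
u = exp(sigma*sqrt(dt)) = 1.121099; d = 1/u = 0.891982
p = (exp((r-q)*dt) - d) / (u - d) = 0.664743
Discount per step: exp(-r*dt) = 0.957592
Stock lattice S(k, i) with i counting down-moves:
  k=0: S(0,0) = 0.8600
  k=1: S(1,0) = 0.9641; S(1,1) = 0.7671
  k=2: S(2,0) = 1.0809; S(2,1) = 0.8600; S(2,2) = 0.6842
  k=3: S(3,0) = 1.2118; S(3,1) = 0.9641; S(3,2) = 0.7671; S(3,3) = 0.6103
Terminal payoffs V(N, i) = max(S_T - K, 0):
  V(3,0) = 0.401799; V(3,1) = 0.154145; V(3,2) = 0.000000; V(3,3) = 0.000000
Backward induction: V(k, i) = exp(-r*dt) * [p * V(k+1, i) + (1-p) * V(k+1, i+1)].
  V(2,0) = exp(-r*dt) * [p*0.401799 + (1-p)*0.154145] = 0.305253
  V(2,1) = exp(-r*dt) * [p*0.154145 + (1-p)*0.000000] = 0.098122
  V(2,2) = exp(-r*dt) * [p*0.000000 + (1-p)*0.000000] = 0.000000
  V(1,0) = exp(-r*dt) * [p*0.305253 + (1-p)*0.098122] = 0.225810
  V(1,1) = exp(-r*dt) * [p*0.098122 + (1-p)*0.000000] = 0.062460
  V(0,0) = exp(-r*dt) * [p*0.225810 + (1-p)*0.062460] = 0.163792


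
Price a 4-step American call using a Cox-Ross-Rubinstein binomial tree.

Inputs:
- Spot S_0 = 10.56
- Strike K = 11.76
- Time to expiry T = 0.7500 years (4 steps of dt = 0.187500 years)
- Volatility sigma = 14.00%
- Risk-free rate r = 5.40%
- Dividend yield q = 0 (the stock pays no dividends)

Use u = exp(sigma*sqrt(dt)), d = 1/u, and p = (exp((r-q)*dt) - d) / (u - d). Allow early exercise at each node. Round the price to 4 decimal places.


Answer: Price = V(0,0) = 0.2197

Derivation:
dt = T/N = 0.187500
u = exp(sigma*sqrt(dt)) = 1.062497; d = 1/u = 0.941179
p = (exp((r-q)*dt) - d) / (u - d) = 0.568732
Discount per step: exp(-r*dt) = 0.989926
Stock lattice S(k, i) with i counting down-moves:
  k=0: S(0,0) = 10.5600
  k=1: S(1,0) = 11.2200; S(1,1) = 9.9389
  k=2: S(2,0) = 11.9212; S(2,1) = 10.5600; S(2,2) = 9.3542
  k=3: S(3,0) = 12.6662; S(3,1) = 11.2200; S(3,2) = 9.9389; S(3,3) = 8.8040
  k=4: S(4,0) = 13.4578; S(4,1) = 11.9212; S(4,2) = 10.5600; S(4,3) = 9.3542; S(4,4) = 8.2862
Terminal payoffs V(N, i) = max(S_T - K, 0):
  V(4,0) = 1.697821; V(4,1) = 0.161182; V(4,2) = 0.000000; V(4,3) = 0.000000; V(4,4) = 0.000000
Backward induction: V(k, i) = exp(-r*dt) * [p * V(k+1, i) + (1-p) * V(k+1, i+1)]; then take max(V_cont, immediate exercise) for American.
  V(3,0) = exp(-r*dt) * [p*1.697821 + (1-p)*0.161182] = 1.024689; exercise = 0.906220; V(3,0) = max -> 1.024689
  V(3,1) = exp(-r*dt) * [p*0.161182 + (1-p)*0.000000] = 0.090746; exercise = 0.000000; V(3,1) = max -> 0.090746
  V(3,2) = exp(-r*dt) * [p*0.000000 + (1-p)*0.000000] = 0.000000; exercise = 0.000000; V(3,2) = max -> 0.000000
  V(3,3) = exp(-r*dt) * [p*0.000000 + (1-p)*0.000000] = 0.000000; exercise = 0.000000; V(3,3) = max -> 0.000000
  V(2,0) = exp(-r*dt) * [p*1.024689 + (1-p)*0.090746] = 0.615644; exercise = 0.161182; V(2,0) = max -> 0.615644
  V(2,1) = exp(-r*dt) * [p*0.090746 + (1-p)*0.000000] = 0.051090; exercise = 0.000000; V(2,1) = max -> 0.051090
  V(2,2) = exp(-r*dt) * [p*0.000000 + (1-p)*0.000000] = 0.000000; exercise = 0.000000; V(2,2) = max -> 0.000000
  V(1,0) = exp(-r*dt) * [p*0.615644 + (1-p)*0.051090] = 0.368421; exercise = 0.000000; V(1,0) = max -> 0.368421
  V(1,1) = exp(-r*dt) * [p*0.051090 + (1-p)*0.000000] = 0.028764; exercise = 0.000000; V(1,1) = max -> 0.028764
  V(0,0) = exp(-r*dt) * [p*0.368421 + (1-p)*0.028764] = 0.219702; exercise = 0.000000; V(0,0) = max -> 0.219702


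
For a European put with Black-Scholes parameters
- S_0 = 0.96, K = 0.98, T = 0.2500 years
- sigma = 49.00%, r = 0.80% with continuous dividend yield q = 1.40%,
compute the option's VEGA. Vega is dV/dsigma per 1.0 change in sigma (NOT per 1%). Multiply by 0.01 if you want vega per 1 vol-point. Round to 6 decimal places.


Answer: Vega = 0.190724

Derivation:
d1 = 0.0322171951; d2 = -0.2127828049
phi(d1) = 0.3987352935; exp(-qT) = 0.9965061179; exp(-rT) = 0.9980019987
Vega = S * exp(-qT) * phi(d1) * sqrt(T) = 0.9600 * 0.9965061179 * 0.3987352935 * 0.5000000000 = 0.190724


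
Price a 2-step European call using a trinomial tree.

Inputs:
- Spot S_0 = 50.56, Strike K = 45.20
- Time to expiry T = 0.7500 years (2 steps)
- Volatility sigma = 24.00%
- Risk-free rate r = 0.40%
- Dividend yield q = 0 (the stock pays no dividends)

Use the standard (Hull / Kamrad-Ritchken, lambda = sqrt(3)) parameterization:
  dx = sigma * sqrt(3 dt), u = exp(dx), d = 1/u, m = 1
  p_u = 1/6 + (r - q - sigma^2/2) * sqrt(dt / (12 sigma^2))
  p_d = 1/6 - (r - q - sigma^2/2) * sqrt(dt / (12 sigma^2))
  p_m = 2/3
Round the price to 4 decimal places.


Answer: Price = V(0,0) = 7.4718

Derivation:
dt = T/N = 0.375000; dx = sigma*sqrt(3*dt) = 0.254558
u = exp(dx) = 1.289892; d = 1/u = 0.775259
p_u = 0.148400, p_m = 0.666667, p_d = 0.184934
Discount per step: exp(-r*dt) = 0.998501
Stock lattice S(k, j) with j the centered position index:
  k=0: S(0,+0) = 50.5600
  k=1: S(1,-1) = 39.1971; S(1,+0) = 50.5600; S(1,+1) = 65.2169
  k=2: S(2,-2) = 30.3879; S(2,-1) = 39.1971; S(2,+0) = 50.5600; S(2,+1) = 65.2169; S(2,+2) = 84.1228
Terminal payoffs V(N, j) = max(S_T - K, 0):
  V(2,-2) = 0.000000; V(2,-1) = 0.000000; V(2,+0) = 5.360000; V(2,+1) = 20.016936; V(2,+2) = 38.922800
Backward induction: V(k, j) = exp(-r*dt) * [p_u * V(k+1, j+1) + p_m * V(k+1, j) + p_d * V(k+1, j-1)]
  V(1,-1) = exp(-r*dt) * [p_u*5.360000 + p_m*0.000000 + p_d*0.000000] = 0.794230
  V(1,+0) = exp(-r*dt) * [p_u*20.016936 + p_m*5.360000 + p_d*0.000000] = 6.534033
  V(1,+1) = exp(-r*dt) * [p_u*38.922800 + p_m*20.016936 + p_d*5.360000] = 20.081856
  V(0,+0) = exp(-r*dt) * [p_u*20.081856 + p_m*6.534033 + p_d*0.794230] = 7.471828


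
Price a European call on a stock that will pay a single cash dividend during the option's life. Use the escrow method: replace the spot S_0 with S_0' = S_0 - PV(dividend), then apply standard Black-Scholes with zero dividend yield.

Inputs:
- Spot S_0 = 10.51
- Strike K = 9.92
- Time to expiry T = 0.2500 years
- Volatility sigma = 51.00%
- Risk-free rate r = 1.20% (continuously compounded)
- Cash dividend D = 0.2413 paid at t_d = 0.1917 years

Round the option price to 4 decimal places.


Answer: Price = 1.2232

Derivation:
PV(D) = D * exp(-r * t_d) = 0.2413 * 0.99770224 = 0.24074555
S_0' = S_0 - PV(D) = 10.5100 - 0.24074555 = 10.26925445
d1 = (ln(S_0'/K) + (r + sigma^2/2)*T) / (sigma*sqrt(T)) = 0.27495688
d2 = d1 - sigma*sqrt(T) = 0.01995688
exp(-rT) = 0.99700450
N(d1) = 0.60832532; N(d2) = 0.50796112
C = S_0' * N(d1) - K * exp(-rT) * N(d2) = 10.26925445 * 0.60832532 - 9.9200 * 0.99700450 * 0.50796112 = 1.2232


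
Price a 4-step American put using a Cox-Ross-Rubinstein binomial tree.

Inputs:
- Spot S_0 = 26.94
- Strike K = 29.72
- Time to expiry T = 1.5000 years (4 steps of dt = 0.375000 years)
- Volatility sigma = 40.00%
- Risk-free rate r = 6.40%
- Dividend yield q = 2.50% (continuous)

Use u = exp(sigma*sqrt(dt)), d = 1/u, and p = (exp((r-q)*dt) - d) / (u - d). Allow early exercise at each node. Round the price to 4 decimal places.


Answer: Price = V(0,0) = 6.1484

Derivation:
dt = T/N = 0.375000
u = exp(sigma*sqrt(dt)) = 1.277556; d = 1/u = 0.782744
p = (exp((r-q)*dt) - d) / (u - d) = 0.468841
Discount per step: exp(-r*dt) = 0.976286
Stock lattice S(k, i) with i counting down-moves:
  k=0: S(0,0) = 26.9400
  k=1: S(1,0) = 34.4174; S(1,1) = 21.0871
  k=2: S(2,0) = 43.9701; S(2,1) = 26.9400; S(2,2) = 16.5058
  k=3: S(3,0) = 56.1743; S(3,1) = 34.4174; S(3,2) = 21.0871; S(3,3) = 12.9199
  k=4: S(4,0) = 71.7658; S(4,1) = 43.9701; S(4,2) = 26.9400; S(4,3) = 16.5058; S(4,4) = 10.1129
Terminal payoffs V(N, i) = max(K - S_T, 0):
  V(4,0) = 0.000000; V(4,1) = 0.000000; V(4,2) = 2.780000; V(4,3) = 13.214161; V(4,4) = 19.607055
Backward induction: V(k, i) = exp(-r*dt) * [p * V(k+1, i) + (1-p) * V(k+1, i+1)]; then take max(V_cont, immediate exercise) for American.
  V(3,0) = exp(-r*dt) * [p*0.000000 + (1-p)*0.000000] = 0.000000; exercise = 0.000000; V(3,0) = max -> 0.000000
  V(3,1) = exp(-r*dt) * [p*0.000000 + (1-p)*2.780000] = 1.441605; exercise = 0.000000; V(3,1) = max -> 1.441605
  V(3,2) = exp(-r*dt) * [p*2.780000 + (1-p)*13.214161] = 8.124843; exercise = 8.632864; V(3,2) = max -> 8.632864
  V(3,3) = exp(-r*dt) * [p*13.214161 + (1-p)*19.607055] = 16.215914; exercise = 16.800145; V(3,3) = max -> 16.800145
  V(2,0) = exp(-r*dt) * [p*0.000000 + (1-p)*1.441605] = 0.747563; exercise = 0.000000; V(2,0) = max -> 0.747563
  V(2,1) = exp(-r*dt) * [p*1.441605 + (1-p)*8.632864] = 5.136539; exercise = 2.780000; V(2,1) = max -> 5.136539
  V(2,2) = exp(-r*dt) * [p*8.632864 + (1-p)*16.800145] = 12.663391; exercise = 13.214161; V(2,2) = max -> 13.214161
  V(1,0) = exp(-r*dt) * [p*0.747563 + (1-p)*5.136539] = 3.005795; exercise = 0.000000; V(1,0) = max -> 3.005795
  V(1,1) = exp(-r*dt) * [p*5.136539 + (1-p)*13.214161] = 9.203485; exercise = 8.632864; V(1,1) = max -> 9.203485
  V(0,0) = exp(-r*dt) * [p*3.005795 + (1-p)*9.203485] = 6.148407; exercise = 2.780000; V(0,0) = max -> 6.148407


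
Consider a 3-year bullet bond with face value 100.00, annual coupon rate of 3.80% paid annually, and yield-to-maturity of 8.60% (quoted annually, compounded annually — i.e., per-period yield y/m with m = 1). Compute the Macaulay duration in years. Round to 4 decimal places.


Answer: Macaulay duration = 2.8835 years

Derivation:
Coupon per period c = face * coupon_rate / m = 3.800000
Periods per year m = 1; per-period yield y/m = 0.086000
Number of cashflows N = 3
Cashflows (t years, CF_t, discount factor 1/(1+y/m)^(m*t), PV):
  t = 1.0000: CF_t = 3.800000, DF = 0.920810, PV = 3.499079
  t = 2.0000: CF_t = 3.800000, DF = 0.847892, PV = 3.221988
  t = 3.0000: CF_t = 103.800000, DF = 0.780747, PV = 81.041576
Price P = sum_t PV_t = 87.762643
Macaulay numerator sum_t t * PV_t:
  t * PV_t at t = 1.0000: 3.499079
  t * PV_t at t = 2.0000: 6.443976
  t * PV_t at t = 3.0000: 243.124728
Macaulay duration D = (sum_t t * PV_t) / P = 253.067783 / 87.762643 = 2.883548


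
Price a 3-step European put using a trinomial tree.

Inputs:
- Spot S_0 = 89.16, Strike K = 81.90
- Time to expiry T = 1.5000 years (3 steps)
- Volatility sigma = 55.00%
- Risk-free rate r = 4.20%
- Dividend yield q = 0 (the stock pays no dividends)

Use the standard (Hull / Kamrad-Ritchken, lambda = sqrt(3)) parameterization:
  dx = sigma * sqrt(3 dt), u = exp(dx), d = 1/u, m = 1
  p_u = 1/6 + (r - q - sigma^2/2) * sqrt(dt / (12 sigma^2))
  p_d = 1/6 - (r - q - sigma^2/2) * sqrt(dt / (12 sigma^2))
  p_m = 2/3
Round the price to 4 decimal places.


Answer: Price = V(0,0) = 15.3293

Derivation:
dt = T/N = 0.500000; dx = sigma*sqrt(3*dt) = 0.673610
u = exp(dx) = 1.961304; d = 1/u = 0.509865
p_u = 0.126120, p_m = 0.666667, p_d = 0.207213
Discount per step: exp(-r*dt) = 0.979219
Stock lattice S(k, j) with j the centered position index:
  k=0: S(0,+0) = 89.1600
  k=1: S(1,-1) = 45.4595; S(1,+0) = 89.1600; S(1,+1) = 174.8699
  k=2: S(2,-2) = 23.1782; S(2,-1) = 45.4595; S(2,+0) = 89.1600; S(2,+1) = 174.8699; S(2,+2) = 342.9730
  k=3: S(3,-3) = 11.8178; S(3,-2) = 23.1782; S(3,-1) = 45.4595; S(3,+0) = 89.1600; S(3,+1) = 174.8699; S(3,+2) = 342.9730; S(3,+3) = 672.6745
Terminal payoffs V(N, j) = max(K - S_T, 0):
  V(3,-3) = 70.082240; V(3,-2) = 58.721778; V(3,-1) = 36.440454; V(3,+0) = 0.000000; V(3,+1) = 0.000000; V(3,+2) = 0.000000; V(3,+3) = 0.000000
Backward induction: V(k, j) = exp(-r*dt) * [p_u * V(k+1, j+1) + p_m * V(k+1, j) + p_d * V(k+1, j-1)]
  V(2,-2) = exp(-r*dt) * [p_u*36.440454 + p_m*58.721778 + p_d*70.082240] = 57.054869
  V(2,-1) = exp(-r*dt) * [p_u*0.000000 + p_m*36.440454 + p_d*58.721778] = 35.703851
  V(2,+0) = exp(-r*dt) * [p_u*0.000000 + p_m*0.000000 + p_d*36.440454] = 7.394025
  V(2,+1) = exp(-r*dt) * [p_u*0.000000 + p_m*0.000000 + p_d*0.000000] = 0.000000
  V(2,+2) = exp(-r*dt) * [p_u*0.000000 + p_m*0.000000 + p_d*0.000000] = 0.000000
  V(1,-1) = exp(-r*dt) * [p_u*7.394025 + p_m*35.703851 + p_d*57.054869] = 35.797917
  V(1,+0) = exp(-r*dt) * [p_u*0.000000 + p_m*7.394025 + p_d*35.703851] = 12.071476
  V(1,+1) = exp(-r*dt) * [p_u*0.000000 + p_m*0.000000 + p_d*7.394025] = 1.500300
  V(0,+0) = exp(-r*dt) * [p_u*1.500300 + p_m*12.071476 + p_d*35.797917] = 15.329347


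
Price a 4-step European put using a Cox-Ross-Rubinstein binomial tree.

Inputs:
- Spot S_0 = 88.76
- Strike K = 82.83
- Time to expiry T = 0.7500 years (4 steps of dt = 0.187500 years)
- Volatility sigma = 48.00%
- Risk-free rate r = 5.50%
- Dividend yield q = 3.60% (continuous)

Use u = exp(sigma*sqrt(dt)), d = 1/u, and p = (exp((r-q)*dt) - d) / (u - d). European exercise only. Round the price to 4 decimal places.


Answer: Price = V(0,0) = 10.5110

Derivation:
dt = T/N = 0.187500
u = exp(sigma*sqrt(dt)) = 1.231024; d = 1/u = 0.812332
p = (exp((r-q)*dt) - d) / (u - d) = 0.456749
Discount per step: exp(-r*dt) = 0.989740
Stock lattice S(k, i) with i counting down-moves:
  k=0: S(0,0) = 88.7600
  k=1: S(1,0) = 109.2657; S(1,1) = 72.1026
  k=2: S(2,0) = 134.5086; S(2,1) = 88.7600; S(2,2) = 58.5712
  k=3: S(3,0) = 165.5833; S(3,1) = 109.2657; S(3,2) = 72.1026; S(3,3) = 47.5793
  k=4: S(4,0) = 203.8370; S(4,1) = 134.5086; S(4,2) = 88.7600; S(4,3) = 58.5712; S(4,4) = 38.6502
Terminal payoffs V(N, i) = max(K - S_T, 0):
  V(4,0) = 0.000000; V(4,1) = 0.000000; V(4,2) = 0.000000; V(4,3) = 24.258753; V(4,4) = 44.179809
Backward induction: V(k, i) = exp(-r*dt) * [p * V(k+1, i) + (1-p) * V(k+1, i+1)].
  V(3,0) = exp(-r*dt) * [p*0.000000 + (1-p)*0.000000] = 0.000000
  V(3,1) = exp(-r*dt) * [p*0.000000 + (1-p)*0.000000] = 0.000000
  V(3,2) = exp(-r*dt) * [p*0.000000 + (1-p)*24.258753] = 13.043397
  V(3,3) = exp(-r*dt) * [p*24.258753 + (1-p)*44.179809] = 34.720983
  V(2,0) = exp(-r*dt) * [p*0.000000 + (1-p)*0.000000] = 0.000000
  V(2,1) = exp(-r*dt) * [p*0.000000 + (1-p)*13.043397] = 7.013147
  V(2,2) = exp(-r*dt) * [p*13.043397 + (1-p)*34.720983] = 24.565138
  V(1,0) = exp(-r*dt) * [p*0.000000 + (1-p)*7.013147] = 3.770814
  V(1,1) = exp(-r*dt) * [p*7.013147 + (1-p)*24.565138] = 16.378514
  V(0,0) = exp(-r*dt) * [p*3.770814 + (1-p)*16.378514] = 10.511010


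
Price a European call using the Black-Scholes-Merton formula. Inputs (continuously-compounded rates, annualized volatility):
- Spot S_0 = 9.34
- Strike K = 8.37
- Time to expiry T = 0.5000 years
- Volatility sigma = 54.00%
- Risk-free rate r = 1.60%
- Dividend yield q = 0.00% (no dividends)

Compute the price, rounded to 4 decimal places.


d1 = (ln(S/K) + (r - q + 0.5*sigma^2) * T) / (sigma * sqrt(T)) = 0.49904026
d2 = d1 - sigma * sqrt(T) = 0.11720260
exp(-rT) = 0.99203191; exp(-qT) = 1.00000000
C = S_0 * exp(-qT) * N(d1) - K * exp(-rT) * N(d2)
N(d1) = 0.69112449; N(d2) = 0.54665025
C = 9.3400 * 1.00000000 * 0.69112449 - 8.3700 * 0.99203191 * 0.54665025 = 1.9161

Answer: Price = 1.9161


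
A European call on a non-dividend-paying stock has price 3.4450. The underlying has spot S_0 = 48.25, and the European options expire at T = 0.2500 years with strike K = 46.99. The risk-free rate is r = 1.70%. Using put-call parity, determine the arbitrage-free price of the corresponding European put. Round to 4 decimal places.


Answer: Put price = 1.9857

Derivation:
Put-call parity: C - P = S_0 * exp(-qT) - K * exp(-rT).
S_0 * exp(-qT) = 48.2500 * 1.00000000 = 48.25000000
K * exp(-rT) = 46.9900 * 0.99575902 = 46.79071628
P = C - S*exp(-qT) + K*exp(-rT)
P = 3.4450 - 48.25000000 + 46.79071628 = 1.9857


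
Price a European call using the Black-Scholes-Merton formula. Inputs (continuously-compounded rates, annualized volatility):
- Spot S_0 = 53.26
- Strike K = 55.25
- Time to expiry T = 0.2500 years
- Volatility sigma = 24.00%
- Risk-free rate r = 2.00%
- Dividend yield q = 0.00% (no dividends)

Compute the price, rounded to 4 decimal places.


Answer: Price = 1.8216

Derivation:
d1 = (ln(S/K) + (r - q + 0.5*sigma^2) * T) / (sigma * sqrt(T)) = -0.20402300
d2 = d1 - sigma * sqrt(T) = -0.32402300
exp(-rT) = 0.99501248; exp(-qT) = 1.00000000
C = S_0 * exp(-qT) * N(d1) - K * exp(-rT) * N(d2)
N(d1) = 0.41916776; N(d2) = 0.37296031
C = 53.2600 * 1.00000000 * 0.41916776 - 55.2500 * 0.99501248 * 0.37296031 = 1.8216


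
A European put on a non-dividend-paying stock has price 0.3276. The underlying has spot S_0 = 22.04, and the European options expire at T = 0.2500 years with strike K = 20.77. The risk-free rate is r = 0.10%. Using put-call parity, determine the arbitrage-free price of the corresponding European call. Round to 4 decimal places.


Answer: Call price = 1.6028

Derivation:
Put-call parity: C - P = S_0 * exp(-qT) - K * exp(-rT).
S_0 * exp(-qT) = 22.0400 * 1.00000000 = 22.04000000
K * exp(-rT) = 20.7700 * 0.99975003 = 20.76480815
C = P + S*exp(-qT) - K*exp(-rT)
C = 0.3276 + 22.04000000 - 20.76480815 = 1.6028


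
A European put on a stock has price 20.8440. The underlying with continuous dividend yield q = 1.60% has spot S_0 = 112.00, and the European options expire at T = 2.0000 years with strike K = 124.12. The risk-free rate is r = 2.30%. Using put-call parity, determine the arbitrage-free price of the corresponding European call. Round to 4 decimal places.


Put-call parity: C - P = S_0 * exp(-qT) - K * exp(-rT).
S_0 * exp(-qT) = 112.0000 * 0.96850658 = 108.47273719
K * exp(-rT) = 124.1200 * 0.95504196 = 118.53980835
C = P + S*exp(-qT) - K*exp(-rT)
C = 20.8440 + 108.47273719 - 118.53980835 = 10.7769

Answer: Call price = 10.7769


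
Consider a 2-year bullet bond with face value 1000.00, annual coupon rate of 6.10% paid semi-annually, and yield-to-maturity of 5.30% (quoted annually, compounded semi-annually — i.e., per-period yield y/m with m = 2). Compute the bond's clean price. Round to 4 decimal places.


Answer: Price = 1014.9937

Derivation:
Coupon per period c = face * coupon_rate / m = 30.500000
Periods per year m = 2; per-period yield y/m = 0.026500
Number of cashflows N = 4
Cashflows (t years, CF_t, discount factor 1/(1+y/m)^(m*t), PV):
  t = 0.5000: CF_t = 30.500000, DF = 0.974184, PV = 29.712616
  t = 1.0000: CF_t = 30.500000, DF = 0.949035, PV = 28.945558
  t = 1.5000: CF_t = 30.500000, DF = 0.924535, PV = 28.198303
  t = 2.0000: CF_t = 1030.500000, DF = 0.900667, PV = 928.137203
Price P = sum_t PV_t = 1014.993681


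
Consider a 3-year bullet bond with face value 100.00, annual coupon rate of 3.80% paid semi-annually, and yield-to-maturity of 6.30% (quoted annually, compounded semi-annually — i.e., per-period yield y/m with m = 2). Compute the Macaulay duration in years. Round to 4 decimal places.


Answer: Macaulay duration = 2.8578 years

Derivation:
Coupon per period c = face * coupon_rate / m = 1.900000
Periods per year m = 2; per-period yield y/m = 0.031500
Number of cashflows N = 6
Cashflows (t years, CF_t, discount factor 1/(1+y/m)^(m*t), PV):
  t = 0.5000: CF_t = 1.900000, DF = 0.969462, PV = 1.841978
  t = 1.0000: CF_t = 1.900000, DF = 0.939856, PV = 1.785727
  t = 1.5000: CF_t = 1.900000, DF = 0.911155, PV = 1.731195
  t = 2.0000: CF_t = 1.900000, DF = 0.883330, PV = 1.678327
  t = 2.5000: CF_t = 1.900000, DF = 0.856355, PV = 1.627075
  t = 3.0000: CF_t = 101.900000, DF = 0.830204, PV = 84.597746
Price P = sum_t PV_t = 93.262047
Macaulay numerator sum_t t * PV_t:
  t * PV_t at t = 0.5000: 0.920989
  t * PV_t at t = 1.0000: 1.785727
  t * PV_t at t = 1.5000: 2.596792
  t * PV_t at t = 2.0000: 3.356655
  t * PV_t at t = 2.5000: 4.067686
  t * PV_t at t = 3.0000: 253.793237
Macaulay duration D = (sum_t t * PV_t) / P = 266.521086 / 93.262047 = 2.857766


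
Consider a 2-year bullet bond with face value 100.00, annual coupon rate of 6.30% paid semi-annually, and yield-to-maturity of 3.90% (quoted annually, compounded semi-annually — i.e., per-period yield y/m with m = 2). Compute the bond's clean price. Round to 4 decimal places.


Coupon per period c = face * coupon_rate / m = 3.150000
Periods per year m = 2; per-period yield y/m = 0.019500
Number of cashflows N = 4
Cashflows (t years, CF_t, discount factor 1/(1+y/m)^(m*t), PV):
  t = 0.5000: CF_t = 3.150000, DF = 0.980873, PV = 3.089750
  t = 1.0000: CF_t = 3.150000, DF = 0.962112, PV = 3.030652
  t = 1.5000: CF_t = 3.150000, DF = 0.943709, PV = 2.972685
  t = 2.0000: CF_t = 103.150000, DF = 0.925659, PV = 95.481737
Price P = sum_t PV_t = 104.574824

Answer: Price = 104.5748


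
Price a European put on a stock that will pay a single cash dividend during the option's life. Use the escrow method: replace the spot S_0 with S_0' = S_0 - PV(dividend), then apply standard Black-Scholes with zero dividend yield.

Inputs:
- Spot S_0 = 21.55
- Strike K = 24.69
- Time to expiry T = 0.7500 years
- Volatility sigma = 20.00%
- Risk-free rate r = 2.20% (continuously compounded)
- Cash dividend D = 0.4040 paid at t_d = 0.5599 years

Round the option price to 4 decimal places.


Answer: Price = 3.6075

Derivation:
PV(D) = D * exp(-r * t_d) = 0.4040 * 0.98775775 = 0.39905413
S_0' = S_0 - PV(D) = 21.5500 - 0.39905413 = 21.15094587
d1 = (ln(S_0'/K) + (r + sigma^2/2)*T) / (sigma*sqrt(T)) = -0.71137450
d2 = d1 - sigma*sqrt(T) = -0.88457958
exp(-rT) = 0.98363538
N(-d1) = 0.76157390; N(-d2) = 0.81180829
P = K * exp(-rT) * N(-d2) - S_0' * N(-d1) = 24.6900 * 0.98363538 * 0.81180829 - 21.15094587 * 0.76157390 = 3.6075


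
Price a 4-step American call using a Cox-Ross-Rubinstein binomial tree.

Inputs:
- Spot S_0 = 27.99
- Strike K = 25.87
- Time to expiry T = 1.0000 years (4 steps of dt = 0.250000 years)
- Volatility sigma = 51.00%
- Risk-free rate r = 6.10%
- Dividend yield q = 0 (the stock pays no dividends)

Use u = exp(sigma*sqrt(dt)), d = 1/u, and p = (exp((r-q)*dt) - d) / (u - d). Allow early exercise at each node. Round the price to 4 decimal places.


dt = T/N = 0.250000
u = exp(sigma*sqrt(dt)) = 1.290462; d = 1/u = 0.774916
p = (exp((r-q)*dt) - d) / (u - d) = 0.466400
Discount per step: exp(-r*dt) = 0.984866
Stock lattice S(k, i) with i counting down-moves:
  k=0: S(0,0) = 27.9900
  k=1: S(1,0) = 36.1200; S(1,1) = 21.6899
  k=2: S(2,0) = 46.6115; S(2,1) = 27.9900; S(2,2) = 16.8079
  k=3: S(3,0) = 60.1504; S(3,1) = 36.1200; S(3,2) = 21.6899; S(3,3) = 13.0247
  k=4: S(4,0) = 77.6217; S(4,1) = 46.6115; S(4,2) = 27.9900; S(4,3) = 16.8079; S(4,4) = 10.0931
Terminal payoffs V(N, i) = max(S_T - K, 0):
  V(4,0) = 51.751721; V(4,1) = 20.741501; V(4,2) = 2.120000; V(4,3) = 0.000000; V(4,4) = 0.000000
Backward induction: V(k, i) = exp(-r*dt) * [p * V(k+1, i) + (1-p) * V(k+1, i+1)]; then take max(V_cont, immediate exercise) for American.
  V(3,0) = exp(-r*dt) * [p*51.751721 + (1-p)*20.741501] = 34.671877; exercise = 34.280353; V(3,0) = max -> 34.671877
  V(3,1) = exp(-r*dt) * [p*20.741501 + (1-p)*2.120000] = 10.641545; exercise = 10.250021; V(3,1) = max -> 10.641545
  V(3,2) = exp(-r*dt) * [p*2.120000 + (1-p)*0.000000] = 0.973804; exercise = 0.000000; V(3,2) = max -> 0.973804
  V(3,3) = exp(-r*dt) * [p*0.000000 + (1-p)*0.000000] = 0.000000; exercise = 0.000000; V(3,3) = max -> 0.000000
  V(2,0) = exp(-r*dt) * [p*34.671877 + (1-p)*10.641545] = 21.518624; exercise = 20.741501; V(2,0) = max -> 21.518624
  V(2,1) = exp(-r*dt) * [p*10.641545 + (1-p)*0.973804] = 5.399862; exercise = 2.120000; V(2,1) = max -> 5.399862
  V(2,2) = exp(-r*dt) * [p*0.973804 + (1-p)*0.000000] = 0.447309; exercise = 0.000000; V(2,2) = max -> 0.447309
  V(1,0) = exp(-r*dt) * [p*21.518624 + (1-p)*5.399862] = 12.722157; exercise = 10.250021; V(1,0) = max -> 12.722157
  V(1,1) = exp(-r*dt) * [p*5.399862 + (1-p)*0.447309] = 2.715453; exercise = 0.000000; V(1,1) = max -> 2.715453
  V(0,0) = exp(-r*dt) * [p*12.722157 + (1-p)*2.715453] = 7.270852; exercise = 2.120000; V(0,0) = max -> 7.270852

Answer: Price = V(0,0) = 7.2709


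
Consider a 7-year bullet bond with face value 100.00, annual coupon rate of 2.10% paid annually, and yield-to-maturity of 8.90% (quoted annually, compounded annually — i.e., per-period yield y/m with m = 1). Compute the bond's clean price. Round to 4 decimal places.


Coupon per period c = face * coupon_rate / m = 2.100000
Periods per year m = 1; per-period yield y/m = 0.089000
Number of cashflows N = 7
Cashflows (t years, CF_t, discount factor 1/(1+y/m)^(m*t), PV):
  t = 1.0000: CF_t = 2.100000, DF = 0.918274, PV = 1.928375
  t = 2.0000: CF_t = 2.100000, DF = 0.843226, PV = 1.770776
  t = 3.0000: CF_t = 2.100000, DF = 0.774313, PV = 1.626057
  t = 4.0000: CF_t = 2.100000, DF = 0.711031, PV = 1.493165
  t = 5.0000: CF_t = 2.100000, DF = 0.652921, PV = 1.371134
  t = 6.0000: CF_t = 2.100000, DF = 0.599560, PV = 1.259076
  t = 7.0000: CF_t = 102.100000, DF = 0.550560, PV = 56.212200
Price P = sum_t PV_t = 65.660782

Answer: Price = 65.6608


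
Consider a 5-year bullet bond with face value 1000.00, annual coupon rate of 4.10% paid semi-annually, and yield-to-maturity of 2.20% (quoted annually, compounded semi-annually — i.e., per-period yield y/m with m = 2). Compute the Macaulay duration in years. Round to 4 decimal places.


Coupon per period c = face * coupon_rate / m = 20.500000
Periods per year m = 2; per-period yield y/m = 0.011000
Number of cashflows N = 10
Cashflows (t years, CF_t, discount factor 1/(1+y/m)^(m*t), PV):
  t = 0.5000: CF_t = 20.500000, DF = 0.989120, PV = 20.276954
  t = 1.0000: CF_t = 20.500000, DF = 0.978358, PV = 20.056334
  t = 1.5000: CF_t = 20.500000, DF = 0.967713, PV = 19.838115
  t = 2.0000: CF_t = 20.500000, DF = 0.957184, PV = 19.622270
  t = 2.5000: CF_t = 20.500000, DF = 0.946769, PV = 19.408773
  t = 3.0000: CF_t = 20.500000, DF = 0.936468, PV = 19.197600
  t = 3.5000: CF_t = 20.500000, DF = 0.926279, PV = 18.988724
  t = 4.0000: CF_t = 20.500000, DF = 0.916201, PV = 18.782120
  t = 4.5000: CF_t = 20.500000, DF = 0.906232, PV = 18.577765
  t = 5.0000: CF_t = 1020.500000, DF = 0.896372, PV = 914.747967
Price P = sum_t PV_t = 1089.496620
Macaulay numerator sum_t t * PV_t:
  t * PV_t at t = 0.5000: 10.138477
  t * PV_t at t = 1.0000: 20.056334
  t * PV_t at t = 1.5000: 29.757172
  t * PV_t at t = 2.0000: 39.244539
  t * PV_t at t = 2.5000: 48.521933
  t * PV_t at t = 3.0000: 57.592799
  t * PV_t at t = 3.5000: 66.460532
  t * PV_t at t = 4.0000: 75.128481
  t * PV_t at t = 4.5000: 83.599942
  t * PV_t at t = 5.0000: 4573.739837
Macaulay duration D = (sum_t t * PV_t) / P = 5004.240045 / 1089.496620 = 4.593167

Answer: Macaulay duration = 4.5932 years


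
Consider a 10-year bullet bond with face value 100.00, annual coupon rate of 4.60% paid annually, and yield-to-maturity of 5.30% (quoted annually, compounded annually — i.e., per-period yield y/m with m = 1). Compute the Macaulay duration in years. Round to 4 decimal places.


Coupon per period c = face * coupon_rate / m = 4.600000
Periods per year m = 1; per-period yield y/m = 0.053000
Number of cashflows N = 10
Cashflows (t years, CF_t, discount factor 1/(1+y/m)^(m*t), PV):
  t = 1.0000: CF_t = 4.600000, DF = 0.949668, PV = 4.368471
  t = 2.0000: CF_t = 4.600000, DF = 0.901869, PV = 4.148595
  t = 3.0000: CF_t = 4.600000, DF = 0.856475, PV = 3.939787
  t = 4.0000: CF_t = 4.600000, DF = 0.813367, PV = 3.741488
  t = 5.0000: CF_t = 4.600000, DF = 0.772428, PV = 3.553170
  t = 6.0000: CF_t = 4.600000, DF = 0.733550, PV = 3.374330
  t = 7.0000: CF_t = 4.600000, DF = 0.696629, PV = 3.204492
  t = 8.0000: CF_t = 4.600000, DF = 0.661566, PV = 3.043203
  t = 9.0000: CF_t = 4.600000, DF = 0.628268, PV = 2.890031
  t = 10.0000: CF_t = 104.600000, DF = 0.596645, PV = 62.409108
Price P = sum_t PV_t = 94.672675
Macaulay numerator sum_t t * PV_t:
  t * PV_t at t = 1.0000: 4.368471
  t * PV_t at t = 2.0000: 8.297191
  t * PV_t at t = 3.0000: 11.819360
  t * PV_t at t = 4.0000: 14.965952
  t * PV_t at t = 5.0000: 17.765850
  t * PV_t at t = 6.0000: 20.245982
  t * PV_t at t = 7.0000: 22.431446
  t * PV_t at t = 8.0000: 24.345621
  t * PV_t at t = 9.0000: 26.010278
  t * PV_t at t = 10.0000: 624.091076
Macaulay duration D = (sum_t t * PV_t) / P = 774.341227 / 94.672675 = 8.179142

Answer: Macaulay duration = 8.1791 years


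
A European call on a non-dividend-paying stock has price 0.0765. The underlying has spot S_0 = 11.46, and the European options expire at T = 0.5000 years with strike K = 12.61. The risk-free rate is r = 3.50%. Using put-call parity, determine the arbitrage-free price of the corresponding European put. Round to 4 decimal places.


Answer: Put price = 1.0077

Derivation:
Put-call parity: C - P = S_0 * exp(-qT) - K * exp(-rT).
S_0 * exp(-qT) = 11.4600 * 1.00000000 = 11.46000000
K * exp(-rT) = 12.6100 * 0.98265224 = 12.39124469
P = C - S*exp(-qT) + K*exp(-rT)
P = 0.0765 - 11.46000000 + 12.39124469 = 1.0077


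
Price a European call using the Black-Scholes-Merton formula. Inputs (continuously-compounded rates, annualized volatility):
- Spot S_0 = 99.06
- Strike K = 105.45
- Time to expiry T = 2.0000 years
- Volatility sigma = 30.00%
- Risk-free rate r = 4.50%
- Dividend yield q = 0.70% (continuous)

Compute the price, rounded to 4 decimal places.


Answer: Price = 16.9629

Derivation:
d1 = (ln(S/K) + (r - q + 0.5*sigma^2) * T) / (sigma * sqrt(T)) = 0.24392549
d2 = d1 - sigma * sqrt(T) = -0.18033858
exp(-rT) = 0.91393119; exp(-qT) = 0.98609754
C = S_0 * exp(-qT) * N(d1) - K * exp(-rT) * N(d2)
N(d1) = 0.59635574; N(d2) = 0.42844338
C = 99.0600 * 0.98609754 * 0.59635574 - 105.4500 * 0.91393119 * 0.42844338 = 16.9629


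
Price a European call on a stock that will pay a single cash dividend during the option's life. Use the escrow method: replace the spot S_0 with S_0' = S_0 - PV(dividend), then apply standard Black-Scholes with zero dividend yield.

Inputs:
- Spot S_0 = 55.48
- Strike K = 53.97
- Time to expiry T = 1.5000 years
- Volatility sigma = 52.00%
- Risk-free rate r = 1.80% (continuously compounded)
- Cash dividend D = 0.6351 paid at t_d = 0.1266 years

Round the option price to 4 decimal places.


PV(D) = D * exp(-r * t_d) = 0.6351 * 0.99772379 = 0.63365438
S_0' = S_0 - PV(D) = 55.4800 - 0.63365438 = 54.84634562
d1 = (ln(S_0'/K) + (r + sigma^2/2)*T) / (sigma*sqrt(T)) = 0.38612001
d2 = d1 - sigma*sqrt(T) = -0.25074732
exp(-rT) = 0.97336124
N(d1) = 0.65029611; N(d2) = 0.40100474
C = S_0' * N(d1) - K * exp(-rT) * N(d2) = 54.84634562 * 0.65029611 - 53.9700 * 0.97336124 * 0.40100474 = 14.6007

Answer: Price = 14.6007


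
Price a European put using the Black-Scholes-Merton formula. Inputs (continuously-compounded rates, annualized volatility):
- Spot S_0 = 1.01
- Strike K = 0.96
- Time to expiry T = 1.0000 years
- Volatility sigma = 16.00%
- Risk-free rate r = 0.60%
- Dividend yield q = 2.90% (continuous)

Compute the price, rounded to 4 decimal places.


Answer: Price = 0.0492

Derivation:
d1 = (ln(S/K) + (r - q + 0.5*sigma^2) * T) / (sigma * sqrt(T)) = 0.25357703
d2 = d1 - sigma * sqrt(T) = 0.09357703
exp(-rT) = 0.99401796; exp(-qT) = 0.97141646
P = K * exp(-rT) * N(-d2) - S_0 * exp(-qT) * N(-d1)
N(-d1) = 0.39991117; N(-d2) = 0.46272258
P = 0.9600 * 0.99401796 * 0.46272258 - 1.0100 * 0.97141646 * 0.39991117 = 0.0492


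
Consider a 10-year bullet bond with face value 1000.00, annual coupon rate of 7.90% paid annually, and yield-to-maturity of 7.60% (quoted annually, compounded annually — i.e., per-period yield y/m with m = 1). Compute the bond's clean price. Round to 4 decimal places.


Coupon per period c = face * coupon_rate / m = 79.000000
Periods per year m = 1; per-period yield y/m = 0.076000
Number of cashflows N = 10
Cashflows (t years, CF_t, discount factor 1/(1+y/m)^(m*t), PV):
  t = 1.0000: CF_t = 79.000000, DF = 0.929368, PV = 73.420074
  t = 2.0000: CF_t = 79.000000, DF = 0.863725, PV = 68.234270
  t = 3.0000: CF_t = 79.000000, DF = 0.802718, PV = 63.414749
  t = 4.0000: CF_t = 79.000000, DF = 0.746021, PV = 58.935640
  t = 5.0000: CF_t = 79.000000, DF = 0.693328, PV = 54.772900
  t = 6.0000: CF_t = 79.000000, DF = 0.644357, PV = 50.904182
  t = 7.0000: CF_t = 79.000000, DF = 0.598845, PV = 47.308719
  t = 8.0000: CF_t = 79.000000, DF = 0.556547, PV = 43.967211
  t = 9.0000: CF_t = 79.000000, DF = 0.517237, PV = 40.861721
  t = 10.0000: CF_t = 1079.000000, DF = 0.480704, PV = 518.679079
Price P = sum_t PV_t = 1020.498546

Answer: Price = 1020.4985


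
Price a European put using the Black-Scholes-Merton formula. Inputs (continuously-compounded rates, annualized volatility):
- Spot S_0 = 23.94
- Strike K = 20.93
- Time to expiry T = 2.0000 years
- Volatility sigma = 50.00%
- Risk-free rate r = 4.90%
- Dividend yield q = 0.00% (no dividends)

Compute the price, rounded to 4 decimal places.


d1 = (ln(S/K) + (r - q + 0.5*sigma^2) * T) / (sigma * sqrt(T)) = 0.68217018
d2 = d1 - sigma * sqrt(T) = -0.02493660
exp(-rT) = 0.90664890; exp(-qT) = 1.00000000
P = K * exp(-rT) * N(-d2) - S_0 * exp(-qT) * N(-d1)
N(-d1) = 0.24756567; N(-d2) = 0.50994723
P = 20.9300 * 0.90664890 * 0.50994723 - 23.9400 * 1.00000000 * 0.24756567 = 3.7501

Answer: Price = 3.7501


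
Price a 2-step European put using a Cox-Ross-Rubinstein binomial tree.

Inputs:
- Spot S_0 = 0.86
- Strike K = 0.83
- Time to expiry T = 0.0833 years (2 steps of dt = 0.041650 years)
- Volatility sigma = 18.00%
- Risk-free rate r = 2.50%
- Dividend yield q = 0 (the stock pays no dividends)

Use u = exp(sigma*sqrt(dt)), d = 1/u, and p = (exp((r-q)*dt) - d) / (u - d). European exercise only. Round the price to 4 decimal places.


Answer: Price = V(0,0) = 0.0076

Derivation:
dt = T/N = 0.041650
u = exp(sigma*sqrt(dt)) = 1.037418; d = 1/u = 0.963932
p = (exp((r-q)*dt) - d) / (u - d) = 0.504994
Discount per step: exp(-r*dt) = 0.998959
Stock lattice S(k, i) with i counting down-moves:
  k=0: S(0,0) = 0.8600
  k=1: S(1,0) = 0.8922; S(1,1) = 0.8290
  k=2: S(2,0) = 0.9256; S(2,1) = 0.8600; S(2,2) = 0.7991
Terminal payoffs V(N, i) = max(K - S_T, 0):
  V(2,0) = 0.000000; V(2,1) = 0.000000; V(2,2) = 0.030919
Backward induction: V(k, i) = exp(-r*dt) * [p * V(k+1, i) + (1-p) * V(k+1, i+1)].
  V(1,0) = exp(-r*dt) * [p*0.000000 + (1-p)*0.000000] = 0.000000
  V(1,1) = exp(-r*dt) * [p*0.000000 + (1-p)*0.030919] = 0.015289
  V(0,0) = exp(-r*dt) * [p*0.000000 + (1-p)*0.015289] = 0.007560


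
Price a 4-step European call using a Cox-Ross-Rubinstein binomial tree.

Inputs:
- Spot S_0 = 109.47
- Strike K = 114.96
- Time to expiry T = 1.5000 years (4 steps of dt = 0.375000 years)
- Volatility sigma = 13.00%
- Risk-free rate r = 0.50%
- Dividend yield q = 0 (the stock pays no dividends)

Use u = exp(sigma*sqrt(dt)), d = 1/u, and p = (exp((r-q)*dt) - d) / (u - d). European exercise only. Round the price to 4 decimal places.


dt = T/N = 0.375000
u = exp(sigma*sqrt(dt)) = 1.082863; d = 1/u = 0.923478
p = (exp((r-q)*dt) - d) / (u - d) = 0.491883
Discount per step: exp(-r*dt) = 0.998127
Stock lattice S(k, i) with i counting down-moves:
  k=0: S(0,0) = 109.4700
  k=1: S(1,0) = 118.5410; S(1,1) = 101.0931
  k=2: S(2,0) = 128.3637; S(2,1) = 109.4700; S(2,2) = 93.3573
  k=3: S(3,0) = 139.0003; S(3,1) = 118.5410; S(3,2) = 101.0931; S(3,3) = 86.2134
  k=4: S(4,0) = 150.5182; S(4,1) = 128.3637; S(4,2) = 109.4700; S(4,3) = 93.3573; S(4,4) = 79.6161
Terminal payoffs V(N, i) = max(S_T - K, 0):
  V(4,0) = 35.558230; V(4,1) = 13.403666; V(4,2) = 0.000000; V(4,3) = 0.000000; V(4,4) = 0.000000
Backward induction: V(k, i) = exp(-r*dt) * [p * V(k+1, i) + (1-p) * V(k+1, i+1)].
  V(3,0) = exp(-r*dt) * [p*35.558230 + (1-p)*13.403666] = 24.255606
  V(3,1) = exp(-r*dt) * [p*13.403666 + (1-p)*0.000000] = 6.580690
  V(3,2) = exp(-r*dt) * [p*0.000000 + (1-p)*0.000000] = 0.000000
  V(3,3) = exp(-r*dt) * [p*0.000000 + (1-p)*0.000000] = 0.000000
  V(2,0) = exp(-r*dt) * [p*24.255606 + (1-p)*6.580690] = 15.246075
  V(2,1) = exp(-r*dt) * [p*6.580690 + (1-p)*0.000000] = 3.230869
  V(2,2) = exp(-r*dt) * [p*0.000000 + (1-p)*0.000000] = 0.000000
  V(1,0) = exp(-r*dt) * [p*15.246075 + (1-p)*3.230869] = 9.123826
  V(1,1) = exp(-r*dt) * [p*3.230869 + (1-p)*0.000000] = 1.586234
  V(0,0) = exp(-r*dt) * [p*9.123826 + (1-p)*1.586234] = 5.283933

Answer: Price = V(0,0) = 5.2839


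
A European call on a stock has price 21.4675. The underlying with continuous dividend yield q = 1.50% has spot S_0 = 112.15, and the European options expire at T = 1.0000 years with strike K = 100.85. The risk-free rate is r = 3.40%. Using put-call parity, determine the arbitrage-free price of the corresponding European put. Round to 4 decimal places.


Put-call parity: C - P = S_0 * exp(-qT) - K * exp(-rT).
S_0 * exp(-qT) = 112.1500 * 0.98511194 = 110.48030403
K * exp(-rT) = 100.8500 * 0.96657150 = 97.47873624
P = C - S*exp(-qT) + K*exp(-rT)
P = 21.4675 - 110.48030403 + 97.47873624 = 8.4659

Answer: Put price = 8.4659


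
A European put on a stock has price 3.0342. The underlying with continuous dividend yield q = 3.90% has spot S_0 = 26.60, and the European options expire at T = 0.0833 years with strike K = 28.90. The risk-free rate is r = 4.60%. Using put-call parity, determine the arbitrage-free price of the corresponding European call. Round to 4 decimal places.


Put-call parity: C - P = S_0 * exp(-qT) - K * exp(-rT).
S_0 * exp(-qT) = 26.6000 * 0.99675657 = 26.51372480
K * exp(-rT) = 28.9000 * 0.99617553 = 28.78947287
C = P + S*exp(-qT) - K*exp(-rT)
C = 3.0342 + 26.51372480 - 28.78947287 = 0.7585

Answer: Call price = 0.7585


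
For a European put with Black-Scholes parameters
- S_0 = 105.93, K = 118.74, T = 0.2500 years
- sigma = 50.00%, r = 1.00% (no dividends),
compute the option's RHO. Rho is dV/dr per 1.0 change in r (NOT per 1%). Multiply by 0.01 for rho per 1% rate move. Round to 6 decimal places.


Answer: Rho = -21.207726

Derivation:
d1 = -0.3216309209; d2 = -0.5716309209
phi(d1) = 0.3788322599; exp(-qT) = 1.0000000000; exp(-rT) = 0.9975031224
N(-d2) = 0.7162139787
Rho = -K*T*exp(-rT)*N(-d2) = -118.7400 * 0.2500 * 0.9975031224 * 0.7162139787 = -21.207726


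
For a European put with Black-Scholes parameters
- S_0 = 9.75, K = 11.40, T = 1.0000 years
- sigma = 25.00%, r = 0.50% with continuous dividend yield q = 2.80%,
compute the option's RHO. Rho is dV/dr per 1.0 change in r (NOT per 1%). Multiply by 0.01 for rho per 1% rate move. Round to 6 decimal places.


d1 = -0.5923842816; d2 = -0.8423842816
phi(d1) = 0.3347410264; exp(-qT) = 0.9723883668; exp(-rT) = 0.9950124792
N(-d2) = 0.8002135558
Rho = -K*T*exp(-rT)*N(-d2) = -11.4000 * 1.0000 * 0.9950124792 * 0.8002135558 = -9.076936

Answer: Rho = -9.076936


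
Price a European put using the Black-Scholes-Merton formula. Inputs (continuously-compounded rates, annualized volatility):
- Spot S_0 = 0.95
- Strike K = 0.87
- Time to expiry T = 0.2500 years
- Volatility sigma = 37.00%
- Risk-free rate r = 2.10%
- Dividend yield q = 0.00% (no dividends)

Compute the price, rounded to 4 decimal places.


d1 = (ln(S/K) + (r - q + 0.5*sigma^2) * T) / (sigma * sqrt(T)) = 0.59638526
d2 = d1 - sigma * sqrt(T) = 0.41138526
exp(-rT) = 0.99476376; exp(-qT) = 1.00000000
P = K * exp(-rT) * N(-d2) - S_0 * exp(-qT) * N(-d1)
N(-d1) = 0.27545894; N(-d2) = 0.34039503
P = 0.8700 * 0.99476376 * 0.34039503 - 0.9500 * 1.00000000 * 0.27545894 = 0.0329

Answer: Price = 0.0329


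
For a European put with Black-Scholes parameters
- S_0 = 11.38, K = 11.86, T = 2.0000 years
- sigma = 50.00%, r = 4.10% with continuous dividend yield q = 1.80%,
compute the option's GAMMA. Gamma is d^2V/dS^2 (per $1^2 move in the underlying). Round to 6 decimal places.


Answer: Gamma = 0.044821

Derivation:
d1 = 0.3601804450; d2 = -0.3469263362
phi(d1) = 0.3738863108; exp(-qT) = 0.9646402935; exp(-rT) = 0.9212719587
Gamma = exp(-qT) * phi(d1) / (S * sigma * sqrt(T)) = 0.9646402935 * 0.3738863108 / (11.3800 * 0.5000 * 1.4142135624) = 0.044821


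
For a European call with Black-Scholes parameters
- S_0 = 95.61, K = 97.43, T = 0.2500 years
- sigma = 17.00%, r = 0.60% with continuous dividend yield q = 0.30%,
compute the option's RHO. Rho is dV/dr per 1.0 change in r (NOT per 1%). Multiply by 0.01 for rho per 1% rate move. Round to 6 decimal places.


d1 = -0.1705206393; d2 = -0.2555206393
phi(d1) = 0.3931841596; exp(-qT) = 0.9992502812; exp(-rT) = 0.9985011244
N(d2) = 0.3991605024
Rho = K*T*exp(-rT)*N(d2) = 97.4300 * 0.2500 * 0.9985011244 * 0.3991605024 = 9.707979

Answer: Rho = 9.707979


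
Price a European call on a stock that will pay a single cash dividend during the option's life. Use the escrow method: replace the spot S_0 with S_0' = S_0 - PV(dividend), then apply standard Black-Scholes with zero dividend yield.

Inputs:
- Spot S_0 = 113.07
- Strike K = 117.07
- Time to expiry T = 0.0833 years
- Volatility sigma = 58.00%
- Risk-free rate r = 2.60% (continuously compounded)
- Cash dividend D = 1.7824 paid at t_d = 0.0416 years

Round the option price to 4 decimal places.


PV(D) = D * exp(-r * t_d) = 1.7824 * 0.99891898 = 1.78047320
S_0' = S_0 - PV(D) = 113.0700 - 1.78047320 = 111.28952680
d1 = (ln(S_0'/K) + (r + sigma^2/2)*T) / (sigma*sqrt(T)) = -0.20585678
d2 = d1 - sigma*sqrt(T) = -0.37325487
exp(-rT) = 0.99783654
N(d1) = 0.41845139; N(d2) = 0.35447938
C = S_0' * N(d1) - K * exp(-rT) * N(d2) = 111.28952680 * 0.41845139 - 117.0700 * 0.99783654 * 0.35447938 = 5.1601

Answer: Price = 5.1601
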